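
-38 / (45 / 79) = -3002 / 45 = -66.71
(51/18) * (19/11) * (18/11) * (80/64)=4845/484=10.01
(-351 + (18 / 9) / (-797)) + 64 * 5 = -24709 / 797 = -31.00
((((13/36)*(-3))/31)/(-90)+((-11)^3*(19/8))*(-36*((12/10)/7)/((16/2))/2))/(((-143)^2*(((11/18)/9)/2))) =1714518879/976235260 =1.76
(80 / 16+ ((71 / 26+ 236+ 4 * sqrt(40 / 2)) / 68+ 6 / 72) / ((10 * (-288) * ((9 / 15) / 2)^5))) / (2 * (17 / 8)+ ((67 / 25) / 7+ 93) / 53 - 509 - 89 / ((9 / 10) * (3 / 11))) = -965380073875 / 186253204082868+ 23187500 * sqrt(5) / 1193930795403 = -0.01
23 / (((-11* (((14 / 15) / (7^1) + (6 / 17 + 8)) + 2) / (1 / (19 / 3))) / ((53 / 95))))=-186507 / 10618454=-0.02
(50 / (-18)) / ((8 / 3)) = -25 / 24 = -1.04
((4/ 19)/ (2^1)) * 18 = 36/ 19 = 1.89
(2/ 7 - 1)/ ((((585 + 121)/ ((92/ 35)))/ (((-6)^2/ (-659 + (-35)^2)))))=-828/ 4895051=-0.00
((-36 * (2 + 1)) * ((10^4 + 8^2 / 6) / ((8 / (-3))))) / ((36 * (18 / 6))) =3754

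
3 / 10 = 0.30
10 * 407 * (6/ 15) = 1628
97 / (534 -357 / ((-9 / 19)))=291 / 3863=0.08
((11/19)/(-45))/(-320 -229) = 11/469395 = 0.00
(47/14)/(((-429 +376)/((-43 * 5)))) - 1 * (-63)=56851/742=76.62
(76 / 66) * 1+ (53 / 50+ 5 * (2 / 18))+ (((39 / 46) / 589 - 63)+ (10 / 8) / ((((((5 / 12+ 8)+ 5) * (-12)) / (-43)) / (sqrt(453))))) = -2019491083 / 33528825+ 215 * sqrt(453) / 644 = -53.13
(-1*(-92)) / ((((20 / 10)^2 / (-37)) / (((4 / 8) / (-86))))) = 4.95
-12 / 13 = -0.92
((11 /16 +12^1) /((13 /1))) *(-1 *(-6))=609 /104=5.86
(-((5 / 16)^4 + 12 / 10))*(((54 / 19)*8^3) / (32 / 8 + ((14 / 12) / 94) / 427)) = -440.01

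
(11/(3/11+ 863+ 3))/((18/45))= 605/19058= 0.03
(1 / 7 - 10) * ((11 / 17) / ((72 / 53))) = -13409 / 2856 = -4.70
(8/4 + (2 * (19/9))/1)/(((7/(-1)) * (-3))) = 8/27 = 0.30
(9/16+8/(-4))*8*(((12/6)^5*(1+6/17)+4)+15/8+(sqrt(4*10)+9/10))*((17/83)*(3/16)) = -2349243/106240 -1173*sqrt(10)/1328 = -24.91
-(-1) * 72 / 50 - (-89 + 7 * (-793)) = 141036 / 25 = 5641.44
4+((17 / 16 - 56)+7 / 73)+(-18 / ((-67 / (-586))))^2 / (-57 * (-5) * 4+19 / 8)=-1396569572317 / 47917166128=-29.15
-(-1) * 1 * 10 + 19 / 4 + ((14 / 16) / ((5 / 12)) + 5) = 437 / 20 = 21.85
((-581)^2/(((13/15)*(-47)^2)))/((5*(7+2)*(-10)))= -0.39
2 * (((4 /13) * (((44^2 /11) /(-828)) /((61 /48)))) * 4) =-22528 /54717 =-0.41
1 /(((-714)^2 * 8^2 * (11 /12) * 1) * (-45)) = -1 /1345861440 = -0.00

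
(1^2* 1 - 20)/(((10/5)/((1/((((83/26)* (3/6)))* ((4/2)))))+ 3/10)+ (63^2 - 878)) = -2470/402699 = -0.01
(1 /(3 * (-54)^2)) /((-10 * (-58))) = 1 /5073840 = 0.00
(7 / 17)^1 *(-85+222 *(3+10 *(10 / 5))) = 35147 / 17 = 2067.47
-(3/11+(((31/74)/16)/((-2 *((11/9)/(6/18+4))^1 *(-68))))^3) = -1515578577017694441/5557121442585247744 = -0.27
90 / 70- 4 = -19 / 7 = -2.71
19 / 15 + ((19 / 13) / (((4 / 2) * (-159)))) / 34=890093 / 702780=1.27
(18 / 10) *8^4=36864 / 5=7372.80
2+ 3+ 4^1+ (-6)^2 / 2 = 27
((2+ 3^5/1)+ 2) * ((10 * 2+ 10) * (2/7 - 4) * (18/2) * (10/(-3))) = 5779800/7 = 825685.71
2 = 2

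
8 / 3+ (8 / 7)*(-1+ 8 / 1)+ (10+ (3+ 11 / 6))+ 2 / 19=973 / 38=25.61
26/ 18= 13/ 9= 1.44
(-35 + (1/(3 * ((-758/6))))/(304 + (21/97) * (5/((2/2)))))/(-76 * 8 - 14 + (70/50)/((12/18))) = 3925512420/69526415653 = 0.06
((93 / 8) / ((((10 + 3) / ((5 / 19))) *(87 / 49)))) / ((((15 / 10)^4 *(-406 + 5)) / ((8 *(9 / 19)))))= -121520 / 491174073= -0.00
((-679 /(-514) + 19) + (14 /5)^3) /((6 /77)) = 69711719 /128500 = 542.50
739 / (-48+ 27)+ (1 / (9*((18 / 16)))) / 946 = -9437741 / 268191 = -35.19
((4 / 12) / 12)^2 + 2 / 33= 875 / 14256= 0.06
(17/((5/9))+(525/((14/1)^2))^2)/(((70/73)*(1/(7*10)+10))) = 10809621/2747920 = 3.93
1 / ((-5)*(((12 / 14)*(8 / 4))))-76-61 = -8227 / 60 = -137.12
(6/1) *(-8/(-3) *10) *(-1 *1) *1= -160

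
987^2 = 974169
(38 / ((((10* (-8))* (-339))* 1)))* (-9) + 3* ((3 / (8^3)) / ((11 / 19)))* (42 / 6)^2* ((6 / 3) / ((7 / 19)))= 12829731 / 1591040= 8.06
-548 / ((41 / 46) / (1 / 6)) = -102.47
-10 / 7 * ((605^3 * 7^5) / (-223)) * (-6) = -31901384707500 / 223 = -143055536804.93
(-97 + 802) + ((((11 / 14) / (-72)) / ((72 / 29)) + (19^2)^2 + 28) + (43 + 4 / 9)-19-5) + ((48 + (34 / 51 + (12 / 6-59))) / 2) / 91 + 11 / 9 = 123667327757 / 943488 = 131074.62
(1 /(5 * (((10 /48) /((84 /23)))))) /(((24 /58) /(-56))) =-272832 /575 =-474.49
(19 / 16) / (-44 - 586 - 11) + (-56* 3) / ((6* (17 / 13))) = -3733507 / 174352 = -21.41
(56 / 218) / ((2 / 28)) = 392 / 109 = 3.60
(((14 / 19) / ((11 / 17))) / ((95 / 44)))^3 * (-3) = -2588404224 / 5880735125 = -0.44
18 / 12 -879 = -877.50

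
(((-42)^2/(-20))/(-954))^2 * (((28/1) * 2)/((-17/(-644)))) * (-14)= -253.86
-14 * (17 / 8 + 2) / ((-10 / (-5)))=-231 / 8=-28.88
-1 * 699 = -699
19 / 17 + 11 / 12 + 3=1027 / 204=5.03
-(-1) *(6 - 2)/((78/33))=22/13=1.69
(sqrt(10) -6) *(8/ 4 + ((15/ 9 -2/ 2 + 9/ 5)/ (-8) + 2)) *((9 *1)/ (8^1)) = -3987/ 160 + 1329 *sqrt(10)/ 320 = -11.79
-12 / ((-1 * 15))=4 / 5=0.80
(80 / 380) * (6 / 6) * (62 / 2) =124 / 19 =6.53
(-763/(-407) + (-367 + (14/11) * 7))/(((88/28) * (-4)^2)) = -23065/3256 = -7.08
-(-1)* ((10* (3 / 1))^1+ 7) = 37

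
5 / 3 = 1.67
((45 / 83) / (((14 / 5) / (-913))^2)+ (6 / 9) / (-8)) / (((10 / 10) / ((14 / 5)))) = 16947538 / 105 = 161405.12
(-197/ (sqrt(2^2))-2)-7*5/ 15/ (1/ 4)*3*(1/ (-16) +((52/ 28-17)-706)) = 80373/ 4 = 20093.25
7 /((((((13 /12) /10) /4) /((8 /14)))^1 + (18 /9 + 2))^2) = 0.43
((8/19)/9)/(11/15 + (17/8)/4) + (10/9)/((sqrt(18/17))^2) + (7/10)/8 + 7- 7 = 87728411/74733840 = 1.17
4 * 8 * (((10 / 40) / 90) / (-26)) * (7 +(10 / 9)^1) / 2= -73 / 5265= -0.01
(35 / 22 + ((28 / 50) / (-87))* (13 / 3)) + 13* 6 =11421271 / 143550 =79.56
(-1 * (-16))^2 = 256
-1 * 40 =-40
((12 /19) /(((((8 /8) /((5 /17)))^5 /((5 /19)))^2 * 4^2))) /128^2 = 732421875 /906212288966144229376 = 0.00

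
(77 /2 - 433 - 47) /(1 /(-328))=144812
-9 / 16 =-0.56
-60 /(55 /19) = -228 /11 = -20.73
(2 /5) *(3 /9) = 2 /15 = 0.13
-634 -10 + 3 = -641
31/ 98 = 0.32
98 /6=49 /3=16.33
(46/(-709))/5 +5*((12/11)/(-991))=-714146/38644045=-0.02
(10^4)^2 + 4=100000004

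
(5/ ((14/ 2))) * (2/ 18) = 5/ 63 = 0.08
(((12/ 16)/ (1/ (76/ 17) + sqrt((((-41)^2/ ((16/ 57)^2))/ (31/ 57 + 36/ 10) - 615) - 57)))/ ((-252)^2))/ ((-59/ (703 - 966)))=-100324769/ 38135822250232413 + 94943*sqrt(1598338677513)/ 152543289000929652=0.00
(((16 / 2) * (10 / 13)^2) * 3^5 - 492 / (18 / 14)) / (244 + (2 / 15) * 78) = 486485 / 161226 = 3.02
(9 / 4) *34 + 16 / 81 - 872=-795.30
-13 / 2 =-6.50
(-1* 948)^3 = -851971392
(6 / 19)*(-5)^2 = 150 / 19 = 7.89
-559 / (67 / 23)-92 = -19021 / 67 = -283.90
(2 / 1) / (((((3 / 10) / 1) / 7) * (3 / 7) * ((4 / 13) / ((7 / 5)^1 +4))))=1911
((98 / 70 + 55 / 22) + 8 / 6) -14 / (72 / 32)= -89 / 90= -0.99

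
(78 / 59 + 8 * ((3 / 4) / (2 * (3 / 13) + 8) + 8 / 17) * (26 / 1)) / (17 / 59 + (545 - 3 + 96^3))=6489652 / 48836376765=0.00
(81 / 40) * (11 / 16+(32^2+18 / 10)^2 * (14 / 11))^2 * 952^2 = 3291704568055642017.27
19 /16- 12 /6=-13 /16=-0.81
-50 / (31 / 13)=-650 / 31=-20.97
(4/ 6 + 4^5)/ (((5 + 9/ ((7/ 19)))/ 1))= 10759/ 309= 34.82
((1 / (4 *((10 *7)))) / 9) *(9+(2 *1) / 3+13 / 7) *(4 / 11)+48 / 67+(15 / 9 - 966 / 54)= -6871513 / 443205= -15.50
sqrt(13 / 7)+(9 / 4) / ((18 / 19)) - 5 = -21 / 8+sqrt(91) / 7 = -1.26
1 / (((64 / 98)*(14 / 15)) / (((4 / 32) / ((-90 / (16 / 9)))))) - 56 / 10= -48419 / 8640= -5.60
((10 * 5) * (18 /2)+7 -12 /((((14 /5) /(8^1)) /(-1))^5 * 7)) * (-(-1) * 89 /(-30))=-8202737777 /3529470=-2324.07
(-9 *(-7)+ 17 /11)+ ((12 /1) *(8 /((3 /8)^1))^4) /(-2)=-369079582 /297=-1242692.20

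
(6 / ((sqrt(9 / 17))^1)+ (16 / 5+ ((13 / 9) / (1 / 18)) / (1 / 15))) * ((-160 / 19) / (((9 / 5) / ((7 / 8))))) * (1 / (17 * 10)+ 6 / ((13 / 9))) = -253028132 / 37791 - 1287020 * sqrt(17) / 37791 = -6835.88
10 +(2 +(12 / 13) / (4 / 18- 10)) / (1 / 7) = 6675 / 286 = 23.34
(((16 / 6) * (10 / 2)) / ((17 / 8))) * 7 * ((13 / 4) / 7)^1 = 1040 / 51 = 20.39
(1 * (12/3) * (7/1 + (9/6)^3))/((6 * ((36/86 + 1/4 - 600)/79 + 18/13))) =-3665363/3286563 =-1.12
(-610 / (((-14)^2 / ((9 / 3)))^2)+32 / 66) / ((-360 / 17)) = -3684631 / 228191040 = -0.02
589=589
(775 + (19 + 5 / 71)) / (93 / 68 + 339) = 1277924 / 547765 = 2.33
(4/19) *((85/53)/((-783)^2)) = 340/617380623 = 0.00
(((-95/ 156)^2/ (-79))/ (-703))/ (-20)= -95/ 284536512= -0.00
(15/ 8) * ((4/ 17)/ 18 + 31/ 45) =179/ 136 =1.32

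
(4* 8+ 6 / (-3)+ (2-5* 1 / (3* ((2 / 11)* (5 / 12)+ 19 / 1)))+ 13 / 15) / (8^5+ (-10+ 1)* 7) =619037 / 617633925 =0.00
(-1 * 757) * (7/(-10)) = 5299/10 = 529.90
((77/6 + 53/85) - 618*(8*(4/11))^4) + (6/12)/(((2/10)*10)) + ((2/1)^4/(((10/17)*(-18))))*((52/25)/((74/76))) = -44250.16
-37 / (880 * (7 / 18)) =-333 / 3080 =-0.11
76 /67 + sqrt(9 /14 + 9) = 76 /67 + 3 *sqrt(210) /14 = 4.24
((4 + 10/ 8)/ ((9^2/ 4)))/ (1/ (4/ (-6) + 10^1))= 196/ 81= 2.42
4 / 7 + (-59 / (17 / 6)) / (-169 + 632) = 29006 / 55097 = 0.53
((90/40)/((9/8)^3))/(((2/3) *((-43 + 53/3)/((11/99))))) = -16/1539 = -0.01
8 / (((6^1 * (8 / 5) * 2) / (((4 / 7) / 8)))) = 5 / 168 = 0.03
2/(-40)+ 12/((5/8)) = 383/20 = 19.15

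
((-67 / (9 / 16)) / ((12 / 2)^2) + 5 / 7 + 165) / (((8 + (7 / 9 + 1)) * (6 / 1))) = 23021 / 8316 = 2.77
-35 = -35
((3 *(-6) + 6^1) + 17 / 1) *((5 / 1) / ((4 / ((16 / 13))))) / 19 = 100 / 247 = 0.40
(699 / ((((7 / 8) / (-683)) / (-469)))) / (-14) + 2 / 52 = -3326641649 / 182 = -18278250.82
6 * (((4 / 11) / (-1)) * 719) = -17256 / 11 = -1568.73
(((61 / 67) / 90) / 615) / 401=0.00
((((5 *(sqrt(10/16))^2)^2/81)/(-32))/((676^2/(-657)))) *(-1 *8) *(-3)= 45625/350957568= 0.00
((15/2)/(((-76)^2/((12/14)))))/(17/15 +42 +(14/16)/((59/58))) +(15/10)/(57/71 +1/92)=15424121331483/8366817702740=1.84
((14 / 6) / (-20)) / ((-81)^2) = -7 / 393660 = -0.00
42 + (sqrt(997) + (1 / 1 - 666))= -623 + sqrt(997)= -591.42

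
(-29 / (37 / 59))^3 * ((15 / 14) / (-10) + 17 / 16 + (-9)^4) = -3681300948490709 / 5673136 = -648900528.47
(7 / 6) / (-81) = -7 / 486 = -0.01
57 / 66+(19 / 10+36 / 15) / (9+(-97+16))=6367 / 7920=0.80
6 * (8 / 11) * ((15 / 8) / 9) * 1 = 10 / 11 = 0.91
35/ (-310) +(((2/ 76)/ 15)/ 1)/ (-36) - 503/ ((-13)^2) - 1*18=-2267188219/ 107504280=-21.09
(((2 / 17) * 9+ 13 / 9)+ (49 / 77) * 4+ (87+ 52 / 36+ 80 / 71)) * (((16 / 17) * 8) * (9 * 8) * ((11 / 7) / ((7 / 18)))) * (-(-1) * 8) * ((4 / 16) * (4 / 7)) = 1667199320064 / 7038017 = 236884.81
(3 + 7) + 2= 12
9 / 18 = 1 / 2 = 0.50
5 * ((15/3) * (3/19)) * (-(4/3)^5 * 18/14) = -25600/1197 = -21.39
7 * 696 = 4872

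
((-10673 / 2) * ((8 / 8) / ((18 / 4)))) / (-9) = 10673 / 81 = 131.77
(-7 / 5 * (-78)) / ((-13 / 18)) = -756 / 5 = -151.20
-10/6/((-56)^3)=5/526848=0.00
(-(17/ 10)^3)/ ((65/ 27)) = -132651/ 65000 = -2.04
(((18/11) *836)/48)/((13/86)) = 2451/13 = 188.54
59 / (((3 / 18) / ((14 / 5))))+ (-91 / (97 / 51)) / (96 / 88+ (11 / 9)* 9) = 987.24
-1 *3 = -3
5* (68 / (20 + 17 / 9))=3060 / 197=15.53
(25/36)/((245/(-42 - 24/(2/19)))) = -75/98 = -0.77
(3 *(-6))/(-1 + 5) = -9/2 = -4.50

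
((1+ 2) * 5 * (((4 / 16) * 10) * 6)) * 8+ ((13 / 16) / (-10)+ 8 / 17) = 4897059 / 2720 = 1800.39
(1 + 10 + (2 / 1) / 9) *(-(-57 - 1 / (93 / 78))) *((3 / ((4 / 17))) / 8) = 3078581 / 2976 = 1034.47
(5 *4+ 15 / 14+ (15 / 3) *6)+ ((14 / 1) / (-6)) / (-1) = 2243 / 42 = 53.40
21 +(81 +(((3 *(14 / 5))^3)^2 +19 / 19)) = 5490641119 / 15625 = 351401.03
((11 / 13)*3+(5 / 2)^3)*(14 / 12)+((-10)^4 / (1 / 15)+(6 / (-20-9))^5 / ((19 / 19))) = 1920114760471003 / 12798956976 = 150021.19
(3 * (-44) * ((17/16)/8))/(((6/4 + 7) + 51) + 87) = -561/4688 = -0.12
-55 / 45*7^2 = -59.89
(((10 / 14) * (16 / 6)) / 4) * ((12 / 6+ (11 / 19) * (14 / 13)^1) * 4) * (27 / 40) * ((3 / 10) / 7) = 8748 / 60515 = 0.14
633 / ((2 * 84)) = 211 / 56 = 3.77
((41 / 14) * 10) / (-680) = -41 / 952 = -0.04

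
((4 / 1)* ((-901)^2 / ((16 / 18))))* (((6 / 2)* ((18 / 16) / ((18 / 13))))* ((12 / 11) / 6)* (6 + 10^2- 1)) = 29918925855 / 176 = 169993896.90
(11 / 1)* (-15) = -165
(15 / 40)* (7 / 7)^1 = 3 / 8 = 0.38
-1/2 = -0.50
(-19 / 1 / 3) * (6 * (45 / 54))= -95 / 3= -31.67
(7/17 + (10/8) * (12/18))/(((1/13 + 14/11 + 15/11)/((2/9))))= 18161/178092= 0.10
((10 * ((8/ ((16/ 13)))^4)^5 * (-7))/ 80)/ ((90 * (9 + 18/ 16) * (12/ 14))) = -931243224969159172501249/ 45864714240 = -20304132281216.61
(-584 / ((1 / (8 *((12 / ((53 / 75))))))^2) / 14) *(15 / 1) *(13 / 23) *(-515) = 1520161344000000 / 452249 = 3361337104.12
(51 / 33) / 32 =17 / 352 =0.05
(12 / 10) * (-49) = -294 / 5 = -58.80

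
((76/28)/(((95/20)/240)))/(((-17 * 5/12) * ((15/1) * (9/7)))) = -256/255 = -1.00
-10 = -10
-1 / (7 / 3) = -3 / 7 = -0.43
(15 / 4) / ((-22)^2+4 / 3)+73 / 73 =5869 / 5824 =1.01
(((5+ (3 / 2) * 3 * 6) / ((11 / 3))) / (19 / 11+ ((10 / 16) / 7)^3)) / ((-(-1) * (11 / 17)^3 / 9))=248486805504 / 1480994383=167.78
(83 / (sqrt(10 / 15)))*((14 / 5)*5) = 581*sqrt(6) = 1423.15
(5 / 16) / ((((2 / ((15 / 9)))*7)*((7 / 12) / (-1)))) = -25 / 392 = -0.06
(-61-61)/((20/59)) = -3599/10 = -359.90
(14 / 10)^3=343 / 125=2.74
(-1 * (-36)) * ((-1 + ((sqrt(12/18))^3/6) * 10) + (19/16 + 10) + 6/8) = 40 * sqrt(6)/3 + 1575/4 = 426.41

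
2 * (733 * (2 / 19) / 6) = 1466 / 57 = 25.72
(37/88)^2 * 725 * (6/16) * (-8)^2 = 2977575/968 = 3076.01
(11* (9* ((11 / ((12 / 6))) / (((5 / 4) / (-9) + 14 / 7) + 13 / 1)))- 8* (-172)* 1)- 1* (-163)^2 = -13458653 / 535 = -25156.36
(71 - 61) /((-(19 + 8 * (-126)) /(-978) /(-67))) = 655260 /989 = 662.55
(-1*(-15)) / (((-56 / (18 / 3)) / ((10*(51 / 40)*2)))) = -2295 / 56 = -40.98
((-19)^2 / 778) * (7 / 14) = 361 / 1556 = 0.23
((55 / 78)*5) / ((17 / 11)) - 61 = -58.72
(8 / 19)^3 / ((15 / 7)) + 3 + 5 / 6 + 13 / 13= 1001723 / 205770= 4.87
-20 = -20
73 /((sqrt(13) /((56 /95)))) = 4088 * sqrt(13) /1235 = 11.93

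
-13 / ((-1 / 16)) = 208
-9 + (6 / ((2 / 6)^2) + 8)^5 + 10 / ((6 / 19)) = 2748398564 / 3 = 916132854.67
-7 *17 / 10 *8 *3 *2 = -2856 / 5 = -571.20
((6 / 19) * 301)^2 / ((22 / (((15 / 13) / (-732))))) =-4077045 / 6298006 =-0.65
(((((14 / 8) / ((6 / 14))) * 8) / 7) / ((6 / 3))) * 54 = 126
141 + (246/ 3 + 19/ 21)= 4702/ 21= 223.90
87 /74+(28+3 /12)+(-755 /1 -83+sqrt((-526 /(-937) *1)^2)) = -112052005 /138676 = -808.01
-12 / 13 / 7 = -12 / 91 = -0.13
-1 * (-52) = 52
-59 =-59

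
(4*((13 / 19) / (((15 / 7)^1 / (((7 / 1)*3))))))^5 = 107398228610003968 / 7737809375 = 13879668.44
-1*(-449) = 449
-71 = -71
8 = 8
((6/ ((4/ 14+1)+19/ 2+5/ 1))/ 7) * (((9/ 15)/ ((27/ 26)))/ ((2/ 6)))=8/ 85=0.09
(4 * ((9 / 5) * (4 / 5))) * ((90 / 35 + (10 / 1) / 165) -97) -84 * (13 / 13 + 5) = -2016552 / 1925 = -1047.56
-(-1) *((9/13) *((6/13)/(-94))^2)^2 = 6561/23553288167929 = 0.00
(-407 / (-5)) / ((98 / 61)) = 24827 / 490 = 50.67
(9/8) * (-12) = -27/2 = -13.50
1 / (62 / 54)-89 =-2732 / 31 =-88.13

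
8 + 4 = 12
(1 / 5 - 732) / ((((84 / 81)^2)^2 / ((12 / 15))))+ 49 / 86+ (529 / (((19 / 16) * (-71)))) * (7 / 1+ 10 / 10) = -123855380925133 / 222839691200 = -555.80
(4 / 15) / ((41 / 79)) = 316 / 615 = 0.51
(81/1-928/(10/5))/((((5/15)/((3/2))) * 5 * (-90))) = 383/100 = 3.83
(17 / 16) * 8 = 17 / 2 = 8.50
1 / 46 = 0.02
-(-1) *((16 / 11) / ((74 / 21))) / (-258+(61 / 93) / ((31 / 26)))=-121086 / 75521699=-0.00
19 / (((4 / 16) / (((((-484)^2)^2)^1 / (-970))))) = -2085283194368 / 485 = -4299552978.08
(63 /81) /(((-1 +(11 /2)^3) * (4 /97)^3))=912673 /13608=67.07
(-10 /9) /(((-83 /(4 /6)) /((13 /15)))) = 52 /6723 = 0.01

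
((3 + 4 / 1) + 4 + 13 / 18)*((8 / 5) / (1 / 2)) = 1688 / 45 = 37.51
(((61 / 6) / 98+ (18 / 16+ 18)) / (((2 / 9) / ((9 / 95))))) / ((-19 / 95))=-40.99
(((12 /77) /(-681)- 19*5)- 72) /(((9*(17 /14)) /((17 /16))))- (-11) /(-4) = -379267 /19976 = -18.99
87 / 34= 2.56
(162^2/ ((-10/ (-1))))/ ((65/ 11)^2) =1587762/ 21125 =75.16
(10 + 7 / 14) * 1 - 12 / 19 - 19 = -347 / 38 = -9.13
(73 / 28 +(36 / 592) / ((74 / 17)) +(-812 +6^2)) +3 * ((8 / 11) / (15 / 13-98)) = -821135546999 / 1061719736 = -773.40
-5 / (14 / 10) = -25 / 7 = -3.57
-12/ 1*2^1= -24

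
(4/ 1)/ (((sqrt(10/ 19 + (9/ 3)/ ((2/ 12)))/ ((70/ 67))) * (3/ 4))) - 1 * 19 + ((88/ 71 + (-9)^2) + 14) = 140 * sqrt(418)/ 2211 + 5484/ 71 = 78.53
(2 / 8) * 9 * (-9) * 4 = -81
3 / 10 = 0.30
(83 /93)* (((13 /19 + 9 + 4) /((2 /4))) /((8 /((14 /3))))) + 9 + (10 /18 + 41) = 64.80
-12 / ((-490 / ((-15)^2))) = 5.51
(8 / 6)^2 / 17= 16 / 153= 0.10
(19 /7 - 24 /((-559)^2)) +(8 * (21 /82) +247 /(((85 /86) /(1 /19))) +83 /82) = 288577219907 /15245947990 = 18.93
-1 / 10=-0.10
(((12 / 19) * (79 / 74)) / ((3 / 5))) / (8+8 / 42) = 8295 / 60458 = 0.14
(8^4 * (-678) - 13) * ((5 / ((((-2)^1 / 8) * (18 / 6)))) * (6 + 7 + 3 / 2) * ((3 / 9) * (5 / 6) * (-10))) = -20133982250 / 27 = -745703046.30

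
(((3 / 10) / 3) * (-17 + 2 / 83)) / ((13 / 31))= -43679 / 10790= -4.05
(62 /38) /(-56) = -31 /1064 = -0.03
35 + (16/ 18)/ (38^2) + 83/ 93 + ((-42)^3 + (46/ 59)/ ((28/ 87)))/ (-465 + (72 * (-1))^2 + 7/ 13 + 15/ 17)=1752997185097195/ 86788951741422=20.20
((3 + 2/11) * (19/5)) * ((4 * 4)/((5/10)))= 4256/11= 386.91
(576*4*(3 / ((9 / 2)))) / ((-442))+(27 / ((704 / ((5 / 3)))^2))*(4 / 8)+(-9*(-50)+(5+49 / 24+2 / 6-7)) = 97898921151 / 219062272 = 446.90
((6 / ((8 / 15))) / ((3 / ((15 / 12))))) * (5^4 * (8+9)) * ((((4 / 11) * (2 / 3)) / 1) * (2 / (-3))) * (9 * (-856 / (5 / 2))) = 272850000 / 11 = 24804545.45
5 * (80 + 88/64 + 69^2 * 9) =1717215/8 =214651.88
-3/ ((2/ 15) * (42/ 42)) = -45/ 2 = -22.50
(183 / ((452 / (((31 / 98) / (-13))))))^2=32182929 / 331600919104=0.00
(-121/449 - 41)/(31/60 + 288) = -0.14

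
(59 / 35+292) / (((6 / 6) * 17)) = 10279 / 595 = 17.28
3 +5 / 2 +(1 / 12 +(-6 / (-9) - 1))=21 / 4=5.25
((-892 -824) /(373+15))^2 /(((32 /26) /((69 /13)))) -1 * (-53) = 20677661 /150544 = 137.35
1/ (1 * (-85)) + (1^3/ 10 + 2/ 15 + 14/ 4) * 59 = 11233/ 51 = 220.25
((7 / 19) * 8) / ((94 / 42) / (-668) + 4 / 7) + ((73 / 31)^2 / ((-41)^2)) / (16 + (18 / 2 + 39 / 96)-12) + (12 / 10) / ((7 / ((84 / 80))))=2166658128099547 / 403582636464150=5.37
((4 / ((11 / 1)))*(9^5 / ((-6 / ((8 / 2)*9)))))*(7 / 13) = -9920232 / 143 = -69372.25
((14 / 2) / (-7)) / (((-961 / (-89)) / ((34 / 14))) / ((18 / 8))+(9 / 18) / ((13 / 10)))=-177021 / 417889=-0.42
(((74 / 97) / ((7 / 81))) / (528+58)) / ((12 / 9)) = 8991 / 795788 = 0.01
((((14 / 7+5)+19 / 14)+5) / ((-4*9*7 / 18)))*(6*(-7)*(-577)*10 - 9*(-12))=-11334444 / 49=-231315.18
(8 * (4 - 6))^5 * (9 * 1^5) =-9437184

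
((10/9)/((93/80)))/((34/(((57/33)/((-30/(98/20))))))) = -0.01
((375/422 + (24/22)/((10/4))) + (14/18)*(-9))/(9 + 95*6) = -131717/13438590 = -0.01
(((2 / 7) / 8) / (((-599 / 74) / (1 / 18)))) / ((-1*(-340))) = -37 / 51322320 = -0.00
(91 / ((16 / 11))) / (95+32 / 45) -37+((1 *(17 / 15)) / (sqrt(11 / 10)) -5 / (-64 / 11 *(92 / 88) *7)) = -803907343 / 22189664+17 *sqrt(110) / 165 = -35.15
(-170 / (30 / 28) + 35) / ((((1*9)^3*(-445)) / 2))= 742 / 973215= 0.00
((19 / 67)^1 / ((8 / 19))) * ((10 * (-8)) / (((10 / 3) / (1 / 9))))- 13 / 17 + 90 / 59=-208720 / 201603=-1.04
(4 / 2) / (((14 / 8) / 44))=352 / 7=50.29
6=6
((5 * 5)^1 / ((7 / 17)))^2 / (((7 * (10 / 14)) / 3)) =108375 / 49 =2211.73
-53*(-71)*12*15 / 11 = 677340 / 11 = 61576.36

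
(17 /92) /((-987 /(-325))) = 5525 /90804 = 0.06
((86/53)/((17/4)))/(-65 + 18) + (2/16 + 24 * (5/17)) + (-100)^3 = -338773569045/338776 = -999992.82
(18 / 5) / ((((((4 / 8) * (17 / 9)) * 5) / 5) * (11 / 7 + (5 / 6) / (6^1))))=81648 / 36635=2.23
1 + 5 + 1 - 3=4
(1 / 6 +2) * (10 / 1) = 65 / 3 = 21.67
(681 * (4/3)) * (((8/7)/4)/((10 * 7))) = 908/245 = 3.71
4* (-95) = -380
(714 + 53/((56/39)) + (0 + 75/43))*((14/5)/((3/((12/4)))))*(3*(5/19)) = 5437179/3268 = 1663.76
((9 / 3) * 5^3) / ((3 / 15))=1875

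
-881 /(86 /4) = -1762 /43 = -40.98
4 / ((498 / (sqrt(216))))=4 * sqrt(6) / 83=0.12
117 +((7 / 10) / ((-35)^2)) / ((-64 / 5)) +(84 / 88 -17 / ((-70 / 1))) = 4160547 / 35200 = 118.20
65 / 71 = 0.92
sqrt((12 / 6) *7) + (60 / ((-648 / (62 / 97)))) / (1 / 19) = -2945 / 2619 + sqrt(14) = 2.62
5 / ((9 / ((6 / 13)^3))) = 120 / 2197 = 0.05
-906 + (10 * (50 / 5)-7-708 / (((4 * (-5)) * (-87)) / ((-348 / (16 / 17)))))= -13251 / 20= -662.55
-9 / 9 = -1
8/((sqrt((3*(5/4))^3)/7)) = 448*sqrt(15)/225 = 7.71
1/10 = 0.10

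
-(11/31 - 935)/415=28974/12865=2.25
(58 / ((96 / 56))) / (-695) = -203 / 4170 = -0.05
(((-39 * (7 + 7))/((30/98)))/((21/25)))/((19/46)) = -293020/57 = -5140.70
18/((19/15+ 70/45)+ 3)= 405/131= 3.09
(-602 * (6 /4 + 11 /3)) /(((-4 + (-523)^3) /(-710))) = -6625010 /429167013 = -0.02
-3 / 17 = -0.18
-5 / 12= -0.42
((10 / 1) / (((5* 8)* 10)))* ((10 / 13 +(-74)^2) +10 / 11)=195827 / 1430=136.94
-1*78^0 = -1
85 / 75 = 17 / 15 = 1.13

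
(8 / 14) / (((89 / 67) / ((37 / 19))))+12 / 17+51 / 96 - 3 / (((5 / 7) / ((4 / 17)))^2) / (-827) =4696809542343 / 2263262808800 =2.08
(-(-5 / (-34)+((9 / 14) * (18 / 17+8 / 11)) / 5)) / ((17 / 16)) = -0.35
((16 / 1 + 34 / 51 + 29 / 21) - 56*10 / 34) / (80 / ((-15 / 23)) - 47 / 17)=-563 / 44779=-0.01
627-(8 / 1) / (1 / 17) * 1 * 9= -597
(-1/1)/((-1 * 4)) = 1/4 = 0.25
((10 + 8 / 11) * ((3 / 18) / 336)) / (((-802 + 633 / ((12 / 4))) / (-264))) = 59 / 24822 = 0.00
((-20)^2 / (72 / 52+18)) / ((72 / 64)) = 10400 / 567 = 18.34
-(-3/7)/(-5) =-3/35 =-0.09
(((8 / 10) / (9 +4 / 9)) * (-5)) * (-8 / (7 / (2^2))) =1152 / 595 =1.94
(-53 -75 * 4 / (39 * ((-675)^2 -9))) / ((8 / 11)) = -863278691 / 11846016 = -72.88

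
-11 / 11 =-1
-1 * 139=-139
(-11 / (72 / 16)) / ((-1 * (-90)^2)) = 11 / 36450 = 0.00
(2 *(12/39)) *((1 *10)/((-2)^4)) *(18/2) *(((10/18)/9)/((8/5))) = 125/936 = 0.13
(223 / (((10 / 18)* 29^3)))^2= 4028049 / 14870583025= 0.00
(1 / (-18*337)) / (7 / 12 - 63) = 2 / 757239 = 0.00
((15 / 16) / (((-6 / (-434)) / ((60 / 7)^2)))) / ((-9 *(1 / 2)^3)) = -31000 / 7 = -4428.57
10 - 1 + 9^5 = 59058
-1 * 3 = -3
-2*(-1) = 2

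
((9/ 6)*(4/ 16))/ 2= 0.19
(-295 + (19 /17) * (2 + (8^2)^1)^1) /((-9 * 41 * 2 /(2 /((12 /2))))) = 3761 /37638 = 0.10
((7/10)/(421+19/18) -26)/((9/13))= -12838111/341865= -37.55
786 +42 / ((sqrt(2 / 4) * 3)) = 14 * sqrt(2) +786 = 805.80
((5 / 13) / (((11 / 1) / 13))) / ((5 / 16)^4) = 65536 / 1375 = 47.66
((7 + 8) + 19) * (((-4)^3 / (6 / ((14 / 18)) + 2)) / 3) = -224 / 3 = -74.67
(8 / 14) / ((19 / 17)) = 68 / 133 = 0.51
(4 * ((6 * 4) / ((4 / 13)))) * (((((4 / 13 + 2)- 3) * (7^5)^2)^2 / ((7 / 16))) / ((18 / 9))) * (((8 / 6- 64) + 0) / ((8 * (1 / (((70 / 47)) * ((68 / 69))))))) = -156787800318304357282.68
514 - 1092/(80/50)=-337/2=-168.50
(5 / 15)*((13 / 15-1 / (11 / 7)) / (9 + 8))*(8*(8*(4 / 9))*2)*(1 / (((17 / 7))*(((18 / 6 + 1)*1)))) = 34048 / 1287495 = 0.03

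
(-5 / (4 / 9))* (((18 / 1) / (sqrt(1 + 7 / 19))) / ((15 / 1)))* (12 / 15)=-27* sqrt(494) / 65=-9.23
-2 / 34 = -1 / 17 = -0.06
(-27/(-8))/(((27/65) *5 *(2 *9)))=13/144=0.09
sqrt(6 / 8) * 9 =9 * sqrt(3) / 2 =7.79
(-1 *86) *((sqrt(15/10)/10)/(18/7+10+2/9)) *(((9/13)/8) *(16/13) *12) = -146286 *sqrt(6)/340535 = -1.05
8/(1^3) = 8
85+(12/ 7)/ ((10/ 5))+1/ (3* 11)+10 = 22150/ 231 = 95.89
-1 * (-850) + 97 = 947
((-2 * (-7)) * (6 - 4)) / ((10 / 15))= 42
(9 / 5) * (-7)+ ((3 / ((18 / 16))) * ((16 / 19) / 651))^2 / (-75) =-1301198345689 / 103269708675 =-12.60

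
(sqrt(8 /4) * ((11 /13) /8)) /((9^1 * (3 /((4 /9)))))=11 * sqrt(2) /6318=0.00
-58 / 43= -1.35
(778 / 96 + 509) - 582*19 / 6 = -63643 / 48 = -1325.90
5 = 5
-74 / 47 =-1.57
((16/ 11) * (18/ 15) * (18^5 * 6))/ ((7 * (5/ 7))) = 1088391168/ 275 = 3957786.07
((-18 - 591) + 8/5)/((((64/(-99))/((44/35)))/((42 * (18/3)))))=29765637/100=297656.37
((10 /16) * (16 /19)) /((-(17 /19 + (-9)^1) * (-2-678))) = -1 /10472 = -0.00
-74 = -74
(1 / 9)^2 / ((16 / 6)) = 1 / 216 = 0.00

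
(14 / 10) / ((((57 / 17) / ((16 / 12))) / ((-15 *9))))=-1428 / 19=-75.16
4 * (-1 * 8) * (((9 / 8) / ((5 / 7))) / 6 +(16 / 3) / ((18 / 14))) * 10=-38108 / 27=-1411.41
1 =1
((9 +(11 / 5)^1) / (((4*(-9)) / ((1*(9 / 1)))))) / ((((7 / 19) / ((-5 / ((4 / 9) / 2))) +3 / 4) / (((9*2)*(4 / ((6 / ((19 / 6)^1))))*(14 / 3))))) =-1698144 / 2509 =-676.82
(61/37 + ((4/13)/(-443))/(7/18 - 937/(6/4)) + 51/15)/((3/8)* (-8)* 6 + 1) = -60442780042/203525162035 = -0.30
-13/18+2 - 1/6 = 10/9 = 1.11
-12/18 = -2/3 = -0.67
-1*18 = -18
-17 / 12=-1.42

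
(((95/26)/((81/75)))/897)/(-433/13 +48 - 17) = -475/290628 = -0.00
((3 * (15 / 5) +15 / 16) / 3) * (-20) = -265 / 4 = -66.25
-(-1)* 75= 75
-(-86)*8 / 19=688 / 19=36.21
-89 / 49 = -1.82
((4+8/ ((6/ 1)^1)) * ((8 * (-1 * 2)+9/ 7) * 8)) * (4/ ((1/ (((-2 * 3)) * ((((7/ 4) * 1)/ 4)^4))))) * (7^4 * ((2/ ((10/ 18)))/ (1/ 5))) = 763424361/ 32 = 23857011.28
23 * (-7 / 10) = -16.10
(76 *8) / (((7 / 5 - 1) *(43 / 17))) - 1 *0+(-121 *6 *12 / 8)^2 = 51020443 / 43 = 1186521.93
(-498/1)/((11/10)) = -4980/11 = -452.73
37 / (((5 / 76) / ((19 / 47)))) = 53428 / 235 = 227.35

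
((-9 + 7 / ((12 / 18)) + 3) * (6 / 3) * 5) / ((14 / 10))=32.14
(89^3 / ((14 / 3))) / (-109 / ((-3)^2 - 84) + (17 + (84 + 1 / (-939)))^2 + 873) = 46618947873675 / 3417844539032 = 13.64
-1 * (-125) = 125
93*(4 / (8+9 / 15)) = 1860 / 43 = 43.26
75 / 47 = 1.60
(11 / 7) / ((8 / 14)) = 11 / 4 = 2.75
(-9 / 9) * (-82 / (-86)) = -41 / 43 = -0.95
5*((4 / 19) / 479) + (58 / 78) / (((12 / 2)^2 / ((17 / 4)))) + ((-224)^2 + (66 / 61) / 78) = 156438262608821 / 3117784176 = 50176.10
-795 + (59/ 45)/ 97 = -794.99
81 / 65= 1.25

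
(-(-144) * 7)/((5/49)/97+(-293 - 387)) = -532336/359115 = -1.48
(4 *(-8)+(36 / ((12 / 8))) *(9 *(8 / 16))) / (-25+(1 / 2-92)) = -0.65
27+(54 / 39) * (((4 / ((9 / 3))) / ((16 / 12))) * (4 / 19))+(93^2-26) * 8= 17045789 / 247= 69011.29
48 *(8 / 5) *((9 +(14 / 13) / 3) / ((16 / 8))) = 4672 / 13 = 359.38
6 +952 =958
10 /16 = 5 /8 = 0.62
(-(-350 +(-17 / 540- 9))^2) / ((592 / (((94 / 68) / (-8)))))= 1766649683063 / 46954598400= 37.62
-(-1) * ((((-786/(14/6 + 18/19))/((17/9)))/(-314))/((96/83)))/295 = 5577849/4711532320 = 0.00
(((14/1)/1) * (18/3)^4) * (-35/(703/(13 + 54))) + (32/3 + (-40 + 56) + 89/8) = -1020506699/16872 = -60485.22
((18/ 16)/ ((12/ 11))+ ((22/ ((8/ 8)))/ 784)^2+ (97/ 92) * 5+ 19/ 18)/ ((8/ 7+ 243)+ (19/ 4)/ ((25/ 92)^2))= 146305583125/ 6132455203392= 0.02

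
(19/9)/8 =19/72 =0.26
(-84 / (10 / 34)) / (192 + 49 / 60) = -1.48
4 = 4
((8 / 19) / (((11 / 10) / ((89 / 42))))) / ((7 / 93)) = 10.78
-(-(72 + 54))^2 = -15876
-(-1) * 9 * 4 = 36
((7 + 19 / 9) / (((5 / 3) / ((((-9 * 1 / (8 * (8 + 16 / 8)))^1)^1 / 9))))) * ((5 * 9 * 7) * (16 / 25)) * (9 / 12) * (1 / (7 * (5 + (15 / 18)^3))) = -39852 / 150625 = -0.26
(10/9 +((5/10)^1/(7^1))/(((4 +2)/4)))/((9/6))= 146/189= 0.77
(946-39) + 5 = 912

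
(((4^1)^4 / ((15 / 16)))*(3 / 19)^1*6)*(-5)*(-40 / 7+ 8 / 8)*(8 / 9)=720896 / 133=5420.27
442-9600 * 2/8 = -1958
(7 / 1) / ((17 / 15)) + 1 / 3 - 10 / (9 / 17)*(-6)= 6112 / 51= 119.84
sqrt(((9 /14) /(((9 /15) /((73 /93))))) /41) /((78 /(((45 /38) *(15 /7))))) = 225 *sqrt(6494810) /123063304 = 0.00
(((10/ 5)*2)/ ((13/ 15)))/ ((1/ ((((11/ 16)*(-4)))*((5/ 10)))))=-165/ 26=-6.35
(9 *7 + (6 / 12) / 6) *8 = 1514 / 3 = 504.67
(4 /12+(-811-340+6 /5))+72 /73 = -1257586 /1095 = -1148.48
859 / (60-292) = -859 / 232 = -3.70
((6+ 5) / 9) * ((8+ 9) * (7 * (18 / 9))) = 2618 / 9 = 290.89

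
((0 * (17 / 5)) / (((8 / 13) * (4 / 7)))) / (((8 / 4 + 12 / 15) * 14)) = 0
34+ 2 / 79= 2688 / 79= 34.03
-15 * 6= -90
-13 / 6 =-2.17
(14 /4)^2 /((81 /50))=7.56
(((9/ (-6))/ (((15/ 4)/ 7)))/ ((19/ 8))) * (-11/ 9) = 1232/ 855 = 1.44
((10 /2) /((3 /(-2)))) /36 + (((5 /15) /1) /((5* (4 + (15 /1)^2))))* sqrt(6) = -5 /54 + sqrt(6) /3435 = -0.09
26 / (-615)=-26 / 615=-0.04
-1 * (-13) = 13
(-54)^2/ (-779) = -2916/ 779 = -3.74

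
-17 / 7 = -2.43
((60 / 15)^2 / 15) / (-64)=-1 / 60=-0.02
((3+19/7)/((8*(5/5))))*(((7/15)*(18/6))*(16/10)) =8/5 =1.60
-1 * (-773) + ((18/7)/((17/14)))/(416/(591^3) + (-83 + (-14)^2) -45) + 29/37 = 1708044277375453/2207303349619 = 773.81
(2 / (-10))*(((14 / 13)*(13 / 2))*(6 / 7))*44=-264 / 5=-52.80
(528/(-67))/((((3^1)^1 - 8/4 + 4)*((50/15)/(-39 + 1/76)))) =586674/31825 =18.43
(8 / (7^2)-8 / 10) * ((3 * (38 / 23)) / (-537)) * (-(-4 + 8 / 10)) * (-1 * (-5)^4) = -2371200 / 201733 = -11.75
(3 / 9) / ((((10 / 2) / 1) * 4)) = 1 / 60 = 0.02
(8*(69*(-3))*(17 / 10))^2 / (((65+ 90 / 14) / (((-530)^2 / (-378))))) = -10306625496 / 125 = -82453003.97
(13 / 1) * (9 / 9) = 13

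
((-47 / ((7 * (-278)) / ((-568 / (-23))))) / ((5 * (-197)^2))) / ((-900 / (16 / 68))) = -13348 / 16610188935375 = -0.00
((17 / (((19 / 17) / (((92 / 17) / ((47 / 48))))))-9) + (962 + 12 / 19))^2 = 858708022225 / 797449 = 1076818.73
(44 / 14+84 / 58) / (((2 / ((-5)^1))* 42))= -1165 / 4263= -0.27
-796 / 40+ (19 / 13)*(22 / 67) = -169149 / 8710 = -19.42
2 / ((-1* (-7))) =2 / 7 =0.29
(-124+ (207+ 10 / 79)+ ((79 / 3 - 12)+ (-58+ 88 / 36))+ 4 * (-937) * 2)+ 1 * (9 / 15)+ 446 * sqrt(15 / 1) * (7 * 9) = -26497177 / 3555+ 28098 * sqrt(15) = 101369.59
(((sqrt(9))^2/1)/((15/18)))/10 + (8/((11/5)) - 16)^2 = 465667/3025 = 153.94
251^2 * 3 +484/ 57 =10773655/ 57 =189011.49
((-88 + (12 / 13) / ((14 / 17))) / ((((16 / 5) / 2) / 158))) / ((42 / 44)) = -17175785 / 1911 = -8987.85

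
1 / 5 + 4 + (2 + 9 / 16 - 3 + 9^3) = 58621 / 80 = 732.76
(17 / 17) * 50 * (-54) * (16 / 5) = -8640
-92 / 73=-1.26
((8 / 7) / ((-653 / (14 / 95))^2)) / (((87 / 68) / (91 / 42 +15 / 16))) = 141848 / 1004417059725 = 0.00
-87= -87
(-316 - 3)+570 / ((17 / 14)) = 2557 / 17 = 150.41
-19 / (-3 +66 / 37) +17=1468 / 45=32.62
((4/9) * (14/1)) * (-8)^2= 3584/9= 398.22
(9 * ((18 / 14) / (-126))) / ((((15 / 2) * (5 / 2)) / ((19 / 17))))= -114 / 20825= -0.01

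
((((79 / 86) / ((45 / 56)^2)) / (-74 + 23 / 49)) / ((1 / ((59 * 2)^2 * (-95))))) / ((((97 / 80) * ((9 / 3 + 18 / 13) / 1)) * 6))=8789548837888 / 10955494377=802.30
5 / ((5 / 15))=15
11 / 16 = 0.69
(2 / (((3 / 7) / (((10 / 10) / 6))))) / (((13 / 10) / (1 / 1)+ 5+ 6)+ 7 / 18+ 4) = 35 / 751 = 0.05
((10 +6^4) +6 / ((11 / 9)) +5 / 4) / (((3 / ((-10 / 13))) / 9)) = -866025 / 286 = -3028.06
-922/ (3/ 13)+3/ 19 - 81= -232342/ 57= -4076.18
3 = 3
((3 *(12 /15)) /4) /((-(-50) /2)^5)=0.00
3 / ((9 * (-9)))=-0.04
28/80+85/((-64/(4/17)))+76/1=76.04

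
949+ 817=1766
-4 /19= -0.21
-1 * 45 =-45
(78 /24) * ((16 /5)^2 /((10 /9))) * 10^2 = 14976 /5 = 2995.20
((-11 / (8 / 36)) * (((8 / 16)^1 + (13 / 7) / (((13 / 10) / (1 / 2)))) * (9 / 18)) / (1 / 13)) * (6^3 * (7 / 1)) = -590733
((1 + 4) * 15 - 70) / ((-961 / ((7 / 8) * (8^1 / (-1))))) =35 / 961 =0.04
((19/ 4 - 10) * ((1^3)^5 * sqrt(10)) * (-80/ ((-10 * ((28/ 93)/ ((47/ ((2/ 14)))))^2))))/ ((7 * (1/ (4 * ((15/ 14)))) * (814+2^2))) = -859753845 * sqrt(10)/ 22904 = -118703.30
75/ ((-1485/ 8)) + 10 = 950/ 99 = 9.60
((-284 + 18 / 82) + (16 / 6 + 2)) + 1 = -34208 / 123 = -278.11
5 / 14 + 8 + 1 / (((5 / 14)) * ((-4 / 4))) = 389 / 70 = 5.56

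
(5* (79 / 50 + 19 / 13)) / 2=7.60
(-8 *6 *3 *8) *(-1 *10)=11520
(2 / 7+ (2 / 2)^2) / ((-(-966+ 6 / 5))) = 5 / 3752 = 0.00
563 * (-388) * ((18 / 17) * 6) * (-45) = 1061637840 / 17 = 62449284.71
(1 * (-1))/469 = -1/469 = -0.00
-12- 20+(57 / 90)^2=-28439 / 900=-31.60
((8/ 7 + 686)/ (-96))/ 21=-0.34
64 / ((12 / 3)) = 16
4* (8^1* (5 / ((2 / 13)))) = 1040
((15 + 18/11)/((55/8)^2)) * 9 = 105408/33275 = 3.17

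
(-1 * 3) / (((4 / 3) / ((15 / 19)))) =-135 / 76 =-1.78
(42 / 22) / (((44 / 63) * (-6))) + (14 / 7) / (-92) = -10627 / 22264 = -0.48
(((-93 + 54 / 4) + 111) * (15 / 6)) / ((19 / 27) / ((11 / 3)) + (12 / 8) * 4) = 31185 / 2452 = 12.72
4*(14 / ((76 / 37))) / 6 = 259 / 57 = 4.54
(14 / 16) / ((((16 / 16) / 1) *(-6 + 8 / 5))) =-0.20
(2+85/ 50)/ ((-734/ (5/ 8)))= -0.00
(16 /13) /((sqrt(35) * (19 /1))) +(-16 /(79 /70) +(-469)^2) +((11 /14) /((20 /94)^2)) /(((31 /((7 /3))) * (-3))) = 16 * sqrt(35) /8645 +969567664579 /4408200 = 219946.40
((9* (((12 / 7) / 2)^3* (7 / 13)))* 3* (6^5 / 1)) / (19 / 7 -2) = 45349632 / 455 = 99669.52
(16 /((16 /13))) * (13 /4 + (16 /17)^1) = 3705 /68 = 54.49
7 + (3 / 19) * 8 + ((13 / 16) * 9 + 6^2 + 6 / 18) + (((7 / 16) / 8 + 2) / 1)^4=1066958164633 / 15300820992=69.73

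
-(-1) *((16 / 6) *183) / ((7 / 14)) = 976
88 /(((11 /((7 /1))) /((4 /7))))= 32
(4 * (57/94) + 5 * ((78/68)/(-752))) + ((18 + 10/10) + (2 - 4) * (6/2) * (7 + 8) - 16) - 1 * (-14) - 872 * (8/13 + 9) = -2810372359/332384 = -8455.20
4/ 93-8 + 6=-182/ 93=-1.96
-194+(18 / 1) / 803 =-193.98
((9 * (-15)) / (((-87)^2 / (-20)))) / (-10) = -30 / 841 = -0.04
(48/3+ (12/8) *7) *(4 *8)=848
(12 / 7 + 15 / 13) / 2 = 261 / 182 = 1.43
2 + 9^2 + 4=87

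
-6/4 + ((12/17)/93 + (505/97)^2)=253995993/9917086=25.61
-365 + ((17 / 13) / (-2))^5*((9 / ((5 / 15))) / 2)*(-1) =-8635068341 / 23762752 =-363.39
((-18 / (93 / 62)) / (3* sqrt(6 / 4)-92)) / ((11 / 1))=36* sqrt(6) / 185911 + 2208 / 185911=0.01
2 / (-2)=-1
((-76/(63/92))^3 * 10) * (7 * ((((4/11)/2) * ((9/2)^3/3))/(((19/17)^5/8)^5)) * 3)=-23558977321522968666579643280634377488302080/7314219445395834999304939486979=-3220983113427.49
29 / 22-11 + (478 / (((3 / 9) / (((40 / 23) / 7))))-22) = 1149703 / 3542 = 324.59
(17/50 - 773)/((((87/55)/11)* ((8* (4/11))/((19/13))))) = -976989937/361920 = -2699.46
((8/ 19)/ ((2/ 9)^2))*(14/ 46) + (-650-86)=-320498/ 437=-733.41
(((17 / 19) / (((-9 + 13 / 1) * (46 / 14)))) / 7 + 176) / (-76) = -2.32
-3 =-3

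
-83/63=-1.32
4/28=1/7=0.14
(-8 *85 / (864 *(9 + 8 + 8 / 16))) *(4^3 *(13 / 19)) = -7072 / 3591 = -1.97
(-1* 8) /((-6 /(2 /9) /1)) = 8 /27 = 0.30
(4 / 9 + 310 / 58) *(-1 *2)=-3022 / 261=-11.58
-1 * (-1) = 1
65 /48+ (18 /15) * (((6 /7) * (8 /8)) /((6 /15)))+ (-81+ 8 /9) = -76795 /1008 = -76.19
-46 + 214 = 168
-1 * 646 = -646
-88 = -88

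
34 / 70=17 / 35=0.49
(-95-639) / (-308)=367 / 154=2.38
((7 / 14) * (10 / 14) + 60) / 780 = 13 / 168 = 0.08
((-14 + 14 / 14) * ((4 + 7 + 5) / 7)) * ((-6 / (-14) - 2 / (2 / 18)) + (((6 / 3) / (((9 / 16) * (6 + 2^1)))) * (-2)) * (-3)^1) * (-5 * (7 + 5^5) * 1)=-339842880 / 49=-6935568.98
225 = 225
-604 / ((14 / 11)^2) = -18271 / 49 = -372.88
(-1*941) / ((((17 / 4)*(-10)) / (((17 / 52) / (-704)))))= -941 / 91520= -0.01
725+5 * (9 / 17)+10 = 12540 / 17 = 737.65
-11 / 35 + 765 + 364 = 39504 / 35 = 1128.69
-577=-577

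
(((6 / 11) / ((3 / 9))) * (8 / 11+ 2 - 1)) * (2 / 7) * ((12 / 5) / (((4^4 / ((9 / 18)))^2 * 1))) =513 / 69386240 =0.00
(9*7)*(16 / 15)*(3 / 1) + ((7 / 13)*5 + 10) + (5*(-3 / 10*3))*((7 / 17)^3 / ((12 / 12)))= 136665699 / 638690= 213.98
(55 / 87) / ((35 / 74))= 814 / 609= 1.34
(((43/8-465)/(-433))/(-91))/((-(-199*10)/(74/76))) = -136049/23837238880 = -0.00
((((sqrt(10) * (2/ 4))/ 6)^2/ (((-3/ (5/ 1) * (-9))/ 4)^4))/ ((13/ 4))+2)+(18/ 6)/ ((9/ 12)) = 373471582/ 62178597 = 6.01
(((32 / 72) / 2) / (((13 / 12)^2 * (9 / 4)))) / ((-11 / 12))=-512 / 5577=-0.09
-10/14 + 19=128/7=18.29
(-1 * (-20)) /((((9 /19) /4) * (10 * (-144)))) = -19 /162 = -0.12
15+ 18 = 33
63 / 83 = 0.76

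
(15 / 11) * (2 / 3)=10 / 11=0.91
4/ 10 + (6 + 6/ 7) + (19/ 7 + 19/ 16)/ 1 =6249/ 560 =11.16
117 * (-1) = -117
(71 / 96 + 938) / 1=90119 / 96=938.74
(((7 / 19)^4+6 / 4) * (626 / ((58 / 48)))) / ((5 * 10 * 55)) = 297298668 / 1039309975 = 0.29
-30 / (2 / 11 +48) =-33 / 53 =-0.62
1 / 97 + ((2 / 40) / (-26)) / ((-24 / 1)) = 12577 / 1210560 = 0.01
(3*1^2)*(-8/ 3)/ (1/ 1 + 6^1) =-8/ 7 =-1.14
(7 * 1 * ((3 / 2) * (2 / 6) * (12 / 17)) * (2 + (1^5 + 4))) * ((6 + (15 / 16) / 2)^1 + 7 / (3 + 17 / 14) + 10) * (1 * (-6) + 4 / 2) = -1254.15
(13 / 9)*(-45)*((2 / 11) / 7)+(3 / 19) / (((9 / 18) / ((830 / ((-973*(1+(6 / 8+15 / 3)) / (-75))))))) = 796010 / 610071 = 1.30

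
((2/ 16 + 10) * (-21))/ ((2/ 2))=-1701/ 8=-212.62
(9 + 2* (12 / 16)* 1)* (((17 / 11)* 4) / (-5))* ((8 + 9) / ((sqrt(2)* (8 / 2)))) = -6069* sqrt(2) / 220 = -39.01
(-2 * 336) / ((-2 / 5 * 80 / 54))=1134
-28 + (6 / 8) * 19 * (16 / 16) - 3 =-67 / 4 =-16.75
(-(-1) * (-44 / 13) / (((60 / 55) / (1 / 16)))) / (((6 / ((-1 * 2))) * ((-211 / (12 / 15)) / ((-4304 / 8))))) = 32549 / 246870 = 0.13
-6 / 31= -0.19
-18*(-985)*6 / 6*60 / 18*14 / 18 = 137900 / 3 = 45966.67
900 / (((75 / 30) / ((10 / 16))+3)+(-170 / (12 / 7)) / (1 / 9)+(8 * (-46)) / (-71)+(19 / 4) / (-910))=-232596000 / 227510449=-1.02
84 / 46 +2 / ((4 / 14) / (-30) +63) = 1.86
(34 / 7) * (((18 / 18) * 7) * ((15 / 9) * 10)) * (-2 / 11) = -3400 / 33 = -103.03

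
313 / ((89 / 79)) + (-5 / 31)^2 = 277.86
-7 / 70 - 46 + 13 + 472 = 4389 / 10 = 438.90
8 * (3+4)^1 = 56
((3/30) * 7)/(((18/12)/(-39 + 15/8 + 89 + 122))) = 9737/120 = 81.14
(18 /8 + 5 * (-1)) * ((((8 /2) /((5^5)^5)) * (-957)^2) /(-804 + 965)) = -10074339 /47981739044189453125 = -0.00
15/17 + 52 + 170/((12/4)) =5587/51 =109.55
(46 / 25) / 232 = 23 / 2900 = 0.01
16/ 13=1.23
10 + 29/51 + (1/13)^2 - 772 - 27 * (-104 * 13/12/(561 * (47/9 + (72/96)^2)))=-60060228226/78975897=-760.49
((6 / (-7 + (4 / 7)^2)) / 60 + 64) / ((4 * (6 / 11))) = 2301541 / 78480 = 29.33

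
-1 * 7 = -7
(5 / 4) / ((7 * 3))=0.06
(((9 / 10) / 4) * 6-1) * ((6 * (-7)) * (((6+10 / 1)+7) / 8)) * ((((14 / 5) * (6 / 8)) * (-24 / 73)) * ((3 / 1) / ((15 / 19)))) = 4047057 / 36500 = 110.88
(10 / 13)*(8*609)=48720 / 13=3747.69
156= 156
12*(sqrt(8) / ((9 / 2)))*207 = 1104*sqrt(2) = 1561.29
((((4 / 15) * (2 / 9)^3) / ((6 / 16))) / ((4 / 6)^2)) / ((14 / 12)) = 0.02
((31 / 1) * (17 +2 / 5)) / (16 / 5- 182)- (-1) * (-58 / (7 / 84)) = -208307 / 298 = -699.02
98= 98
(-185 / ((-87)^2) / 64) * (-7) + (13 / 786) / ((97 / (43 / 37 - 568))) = -21403733759 / 227752542144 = -0.09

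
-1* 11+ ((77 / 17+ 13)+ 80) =1471 / 17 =86.53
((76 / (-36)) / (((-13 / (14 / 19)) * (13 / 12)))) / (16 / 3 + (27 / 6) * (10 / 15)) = 56 / 4225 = 0.01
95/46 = 2.07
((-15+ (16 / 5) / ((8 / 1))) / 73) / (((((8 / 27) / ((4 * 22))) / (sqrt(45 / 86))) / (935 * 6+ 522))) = -2731806 * sqrt(430) / 215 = -263478.77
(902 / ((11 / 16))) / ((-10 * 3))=-656 / 15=-43.73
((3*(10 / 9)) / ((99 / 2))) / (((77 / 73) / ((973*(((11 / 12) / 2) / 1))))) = 50735 / 1782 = 28.47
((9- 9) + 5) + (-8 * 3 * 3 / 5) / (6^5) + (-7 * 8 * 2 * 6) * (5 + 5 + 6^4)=-473918581 / 540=-877627.00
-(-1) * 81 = 81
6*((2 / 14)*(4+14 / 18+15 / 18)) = 101 / 21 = 4.81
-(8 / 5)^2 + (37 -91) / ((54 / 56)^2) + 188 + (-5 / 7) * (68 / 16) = 2349841 / 18900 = 124.33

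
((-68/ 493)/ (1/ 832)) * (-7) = 23296/ 29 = 803.31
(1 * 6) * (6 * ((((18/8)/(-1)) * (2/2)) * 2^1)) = -162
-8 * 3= -24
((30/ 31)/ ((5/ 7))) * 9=378/ 31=12.19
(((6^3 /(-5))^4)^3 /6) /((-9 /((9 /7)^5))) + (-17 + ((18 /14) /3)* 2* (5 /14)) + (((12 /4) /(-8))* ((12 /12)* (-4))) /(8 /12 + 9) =-654171763994665239880905761306813 /237989746093750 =-2748739282813348320.13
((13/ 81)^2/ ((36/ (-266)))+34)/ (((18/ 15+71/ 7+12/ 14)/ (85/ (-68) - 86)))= -6967531975/ 28815912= -241.79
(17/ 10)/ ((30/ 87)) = 493/ 100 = 4.93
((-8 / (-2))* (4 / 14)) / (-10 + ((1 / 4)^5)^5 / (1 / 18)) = -4503599627370496 / 39406496739491777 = -0.11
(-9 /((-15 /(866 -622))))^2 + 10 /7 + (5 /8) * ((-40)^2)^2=283751018 /175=1621434.39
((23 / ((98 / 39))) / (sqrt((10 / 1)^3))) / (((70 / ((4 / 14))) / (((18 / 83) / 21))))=2691 * sqrt(10) / 697490500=0.00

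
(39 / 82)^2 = 1521 / 6724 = 0.23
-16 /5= -3.20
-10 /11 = -0.91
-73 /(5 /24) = -1752 /5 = -350.40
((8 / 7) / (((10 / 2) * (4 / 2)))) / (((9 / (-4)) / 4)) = -64 / 315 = -0.20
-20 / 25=-4 / 5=-0.80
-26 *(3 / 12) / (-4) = 13 / 8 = 1.62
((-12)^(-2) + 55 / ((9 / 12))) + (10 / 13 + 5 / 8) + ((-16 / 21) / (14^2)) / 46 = 1103693519 / 14768208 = 74.73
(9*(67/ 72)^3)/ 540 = 300763/ 22394880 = 0.01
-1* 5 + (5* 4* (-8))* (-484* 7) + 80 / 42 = 542076.90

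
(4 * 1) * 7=28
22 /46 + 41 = 954 /23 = 41.48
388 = 388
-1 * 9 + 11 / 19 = -160 / 19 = -8.42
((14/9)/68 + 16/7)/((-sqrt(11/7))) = -4945 *sqrt(77)/23562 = -1.84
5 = 5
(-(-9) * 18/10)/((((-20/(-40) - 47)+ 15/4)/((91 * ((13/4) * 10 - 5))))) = -18018/19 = -948.32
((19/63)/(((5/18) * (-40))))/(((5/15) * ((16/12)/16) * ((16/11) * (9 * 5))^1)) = -209/14000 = -0.01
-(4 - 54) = 50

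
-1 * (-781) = 781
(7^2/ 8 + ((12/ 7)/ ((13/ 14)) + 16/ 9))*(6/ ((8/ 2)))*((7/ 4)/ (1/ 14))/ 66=5.43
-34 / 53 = -0.64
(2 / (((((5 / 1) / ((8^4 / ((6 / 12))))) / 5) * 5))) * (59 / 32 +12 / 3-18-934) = -15501824 / 5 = -3100364.80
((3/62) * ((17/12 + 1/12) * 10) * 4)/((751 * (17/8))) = 720/395777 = 0.00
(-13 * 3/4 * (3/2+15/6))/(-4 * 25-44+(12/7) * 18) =91/264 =0.34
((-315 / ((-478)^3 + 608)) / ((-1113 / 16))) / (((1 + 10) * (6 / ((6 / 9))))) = -10 / 23877073407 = -0.00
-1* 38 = -38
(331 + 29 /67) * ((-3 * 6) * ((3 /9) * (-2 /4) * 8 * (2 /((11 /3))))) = 3197664 /737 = 4338.76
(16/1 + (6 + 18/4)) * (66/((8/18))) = 15741/4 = 3935.25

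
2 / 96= 1 / 48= 0.02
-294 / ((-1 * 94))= 147 / 47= 3.13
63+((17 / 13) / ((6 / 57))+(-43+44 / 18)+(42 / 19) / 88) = 3412919 / 97812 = 34.89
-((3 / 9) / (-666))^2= -0.00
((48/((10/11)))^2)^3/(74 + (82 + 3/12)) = 1354202317062144/9765625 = 138670317.27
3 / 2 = 1.50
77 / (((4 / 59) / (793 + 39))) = 944944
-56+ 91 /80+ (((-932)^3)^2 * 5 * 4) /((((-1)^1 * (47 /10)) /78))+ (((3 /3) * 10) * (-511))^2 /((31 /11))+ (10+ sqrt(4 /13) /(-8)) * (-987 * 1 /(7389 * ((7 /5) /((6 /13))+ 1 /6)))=-62450535274975391660906492149 /287087280+ 1645 * sqrt(13) /2049216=-217531530045411247969.28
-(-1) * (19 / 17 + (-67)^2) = 76332 / 17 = 4490.12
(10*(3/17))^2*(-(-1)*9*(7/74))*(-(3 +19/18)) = -114975/10693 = -10.75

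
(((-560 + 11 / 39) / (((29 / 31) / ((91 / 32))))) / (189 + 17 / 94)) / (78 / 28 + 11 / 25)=-38960944925 / 13973596872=-2.79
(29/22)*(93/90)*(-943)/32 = -847757/21120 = -40.14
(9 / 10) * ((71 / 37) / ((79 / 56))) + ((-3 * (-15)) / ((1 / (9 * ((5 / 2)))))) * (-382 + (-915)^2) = 24766682436909 / 29230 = 847303538.72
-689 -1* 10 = -699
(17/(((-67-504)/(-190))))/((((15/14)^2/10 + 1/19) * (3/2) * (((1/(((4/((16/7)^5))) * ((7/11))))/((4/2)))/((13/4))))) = 2299607942905/384978468864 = 5.97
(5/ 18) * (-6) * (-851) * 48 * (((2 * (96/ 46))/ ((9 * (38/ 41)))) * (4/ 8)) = 970880/ 57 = 17032.98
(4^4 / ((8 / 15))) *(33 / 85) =3168 / 17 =186.35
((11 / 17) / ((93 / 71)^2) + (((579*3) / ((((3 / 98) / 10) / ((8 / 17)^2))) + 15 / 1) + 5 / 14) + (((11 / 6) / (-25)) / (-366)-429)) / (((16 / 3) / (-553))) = -352008819074269719 / 27106350400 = -12986212.23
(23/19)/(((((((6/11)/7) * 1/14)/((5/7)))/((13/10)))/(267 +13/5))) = 15517502/285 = 54447.38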